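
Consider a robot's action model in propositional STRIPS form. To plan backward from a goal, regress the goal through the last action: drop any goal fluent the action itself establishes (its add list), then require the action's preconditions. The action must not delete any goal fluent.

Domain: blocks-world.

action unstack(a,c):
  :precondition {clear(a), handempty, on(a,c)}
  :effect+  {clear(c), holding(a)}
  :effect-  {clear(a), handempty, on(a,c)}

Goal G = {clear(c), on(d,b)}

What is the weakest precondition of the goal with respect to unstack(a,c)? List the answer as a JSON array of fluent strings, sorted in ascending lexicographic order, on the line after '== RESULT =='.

Regress:
  G ∩ del = {}  (empty — regression defined)
  G \ add = {clear(c), on(d,b)} \ {clear(c), holding(a)} = {on(d,b)}
  ∪ pre   = {on(d,b)} ∪ {clear(a), handempty, on(a,c)}
          = {clear(a), handempty, on(a,c), on(d,b)}

== RESULT ==
["clear(a)", "handempty", "on(a,c)", "on(d,b)"]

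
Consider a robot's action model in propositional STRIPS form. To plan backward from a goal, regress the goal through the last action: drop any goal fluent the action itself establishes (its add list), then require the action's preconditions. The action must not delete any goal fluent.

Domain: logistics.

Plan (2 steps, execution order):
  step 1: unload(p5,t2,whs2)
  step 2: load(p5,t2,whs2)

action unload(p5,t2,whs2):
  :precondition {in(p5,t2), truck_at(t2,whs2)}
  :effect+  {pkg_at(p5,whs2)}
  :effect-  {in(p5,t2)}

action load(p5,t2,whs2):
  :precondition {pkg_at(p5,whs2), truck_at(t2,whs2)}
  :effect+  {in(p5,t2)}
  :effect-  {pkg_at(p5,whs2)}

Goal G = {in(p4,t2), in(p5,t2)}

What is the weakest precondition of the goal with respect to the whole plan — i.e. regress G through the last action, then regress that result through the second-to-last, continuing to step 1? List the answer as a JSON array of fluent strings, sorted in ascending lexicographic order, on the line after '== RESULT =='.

Work backward from the goal:
  through step 2 (load(p5,t2,whs2)): drop {in(p5,t2)}, keep {in(p4,t2)}, require {pkg_at(p5,whs2), truck_at(t2,whs2)}
    → {in(p4,t2), pkg_at(p5,whs2), truck_at(t2,whs2)}
  through step 1 (unload(p5,t2,whs2)): drop {pkg_at(p5,whs2)}, keep {in(p4,t2), truck_at(t2,whs2)}, require {in(p5,t2), truck_at(t2,whs2)}
    → {in(p4,t2), in(p5,t2), truck_at(t2,whs2)}

== RESULT ==
["in(p4,t2)", "in(p5,t2)", "truck_at(t2,whs2)"]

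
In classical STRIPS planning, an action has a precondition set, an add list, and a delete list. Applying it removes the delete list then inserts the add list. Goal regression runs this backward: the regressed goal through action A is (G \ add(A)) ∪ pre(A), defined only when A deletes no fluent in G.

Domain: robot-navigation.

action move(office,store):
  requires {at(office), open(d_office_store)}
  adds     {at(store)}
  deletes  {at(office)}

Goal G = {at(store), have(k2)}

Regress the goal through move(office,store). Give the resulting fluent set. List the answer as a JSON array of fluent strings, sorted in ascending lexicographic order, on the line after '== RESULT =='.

Compute (G \ add) ∪ pre:
  G ∩ del = {}  (empty — regression defined)
  G \ add = {at(store), have(k2)} \ {at(store)} = {have(k2)}
  ∪ pre   = {have(k2)} ∪ {at(office), open(d_office_store)}
          = {at(office), have(k2), open(d_office_store)}

== RESULT ==
["at(office)", "have(k2)", "open(d_office_store)"]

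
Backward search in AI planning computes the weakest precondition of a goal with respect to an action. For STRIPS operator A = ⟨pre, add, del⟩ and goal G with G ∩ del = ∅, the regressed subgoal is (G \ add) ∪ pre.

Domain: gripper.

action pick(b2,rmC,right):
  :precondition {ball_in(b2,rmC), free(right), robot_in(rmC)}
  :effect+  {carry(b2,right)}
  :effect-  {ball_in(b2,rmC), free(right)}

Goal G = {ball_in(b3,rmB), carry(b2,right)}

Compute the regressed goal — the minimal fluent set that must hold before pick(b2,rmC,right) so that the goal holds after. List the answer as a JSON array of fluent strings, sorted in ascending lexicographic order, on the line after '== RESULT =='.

Compute (G \ add) ∪ pre:
  G ∩ del = {}  (empty — regression defined)
  G \ add = {ball_in(b3,rmB), carry(b2,right)} \ {carry(b2,right)} = {ball_in(b3,rmB)}
  ∪ pre   = {ball_in(b3,rmB)} ∪ {ball_in(b2,rmC), free(right), robot_in(rmC)}
          = {ball_in(b2,rmC), ball_in(b3,rmB), free(right), robot_in(rmC)}

== RESULT ==
["ball_in(b2,rmC)", "ball_in(b3,rmB)", "free(right)", "robot_in(rmC)"]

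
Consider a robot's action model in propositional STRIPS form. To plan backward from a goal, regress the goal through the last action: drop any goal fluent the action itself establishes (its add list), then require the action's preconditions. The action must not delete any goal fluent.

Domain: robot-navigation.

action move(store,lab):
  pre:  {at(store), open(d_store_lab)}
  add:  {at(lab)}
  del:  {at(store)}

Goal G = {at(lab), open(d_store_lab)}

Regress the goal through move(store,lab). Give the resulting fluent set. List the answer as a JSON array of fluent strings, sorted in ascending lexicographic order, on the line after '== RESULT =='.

Regress:
  G ∩ del = {}  (empty — regression defined)
  G \ add = {at(lab), open(d_store_lab)} \ {at(lab)} = {open(d_store_lab)}
  ∪ pre   = {open(d_store_lab)} ∪ {at(store), open(d_store_lab)}
          = {at(store), open(d_store_lab)}

== RESULT ==
["at(store)", "open(d_store_lab)"]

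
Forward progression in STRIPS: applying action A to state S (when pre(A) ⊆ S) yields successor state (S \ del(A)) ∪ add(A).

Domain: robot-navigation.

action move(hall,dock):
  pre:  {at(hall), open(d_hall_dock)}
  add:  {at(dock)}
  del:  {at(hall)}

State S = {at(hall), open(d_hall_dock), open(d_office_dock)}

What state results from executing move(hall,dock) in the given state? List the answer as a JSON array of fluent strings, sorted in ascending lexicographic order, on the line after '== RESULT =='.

Progress:
  pre ⊆ S: {at(hall), open(d_hall_dock)} ⊆ S  — applicable
  S \ del = {open(d_hall_dock), open(d_office_dock)}
  ∪ add   = {at(dock), open(d_hall_dock), open(d_office_dock)}

== RESULT ==
["at(dock)", "open(d_hall_dock)", "open(d_office_dock)"]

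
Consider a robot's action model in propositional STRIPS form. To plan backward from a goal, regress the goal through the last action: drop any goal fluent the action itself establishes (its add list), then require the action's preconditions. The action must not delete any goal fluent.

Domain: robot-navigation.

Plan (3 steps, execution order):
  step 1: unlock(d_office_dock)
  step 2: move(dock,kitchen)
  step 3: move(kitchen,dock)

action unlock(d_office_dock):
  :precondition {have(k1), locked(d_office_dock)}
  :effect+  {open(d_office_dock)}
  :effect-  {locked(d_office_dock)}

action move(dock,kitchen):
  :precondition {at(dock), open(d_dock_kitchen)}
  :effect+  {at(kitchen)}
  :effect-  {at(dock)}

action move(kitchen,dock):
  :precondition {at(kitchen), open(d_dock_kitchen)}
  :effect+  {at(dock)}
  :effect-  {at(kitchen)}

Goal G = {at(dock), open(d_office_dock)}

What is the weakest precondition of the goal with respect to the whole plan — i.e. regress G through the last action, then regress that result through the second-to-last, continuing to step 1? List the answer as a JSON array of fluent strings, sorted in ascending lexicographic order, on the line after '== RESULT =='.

Work backward from the goal:
  through step 3 (move(kitchen,dock)): drop {at(dock)}, keep {open(d_office_dock)}, require {at(kitchen), open(d_dock_kitchen)}
    → {at(kitchen), open(d_dock_kitchen), open(d_office_dock)}
  through step 2 (move(dock,kitchen)): drop {at(kitchen)}, keep {open(d_dock_kitchen), open(d_office_dock)}, require {at(dock), open(d_dock_kitchen)}
    → {at(dock), open(d_dock_kitchen), open(d_office_dock)}
  through step 1 (unlock(d_office_dock)): drop {open(d_office_dock)}, keep {at(dock), open(d_dock_kitchen)}, require {have(k1), locked(d_office_dock)}
    → {at(dock), have(k1), locked(d_office_dock), open(d_dock_kitchen)}

== RESULT ==
["at(dock)", "have(k1)", "locked(d_office_dock)", "open(d_dock_kitchen)"]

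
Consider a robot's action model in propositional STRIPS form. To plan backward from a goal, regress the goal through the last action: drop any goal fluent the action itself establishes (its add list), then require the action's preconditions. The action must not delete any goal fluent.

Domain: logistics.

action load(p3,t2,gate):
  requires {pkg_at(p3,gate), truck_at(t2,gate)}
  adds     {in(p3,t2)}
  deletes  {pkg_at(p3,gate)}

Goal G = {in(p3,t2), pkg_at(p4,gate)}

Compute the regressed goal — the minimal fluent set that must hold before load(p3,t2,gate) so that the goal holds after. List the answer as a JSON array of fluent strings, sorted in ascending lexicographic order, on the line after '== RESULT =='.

Compute (G \ add) ∪ pre:
  G ∩ del = {}  (empty — regression defined)
  G \ add = {in(p3,t2), pkg_at(p4,gate)} \ {in(p3,t2)} = {pkg_at(p4,gate)}
  ∪ pre   = {pkg_at(p4,gate)} ∪ {pkg_at(p3,gate), truck_at(t2,gate)}
          = {pkg_at(p3,gate), pkg_at(p4,gate), truck_at(t2,gate)}

== RESULT ==
["pkg_at(p3,gate)", "pkg_at(p4,gate)", "truck_at(t2,gate)"]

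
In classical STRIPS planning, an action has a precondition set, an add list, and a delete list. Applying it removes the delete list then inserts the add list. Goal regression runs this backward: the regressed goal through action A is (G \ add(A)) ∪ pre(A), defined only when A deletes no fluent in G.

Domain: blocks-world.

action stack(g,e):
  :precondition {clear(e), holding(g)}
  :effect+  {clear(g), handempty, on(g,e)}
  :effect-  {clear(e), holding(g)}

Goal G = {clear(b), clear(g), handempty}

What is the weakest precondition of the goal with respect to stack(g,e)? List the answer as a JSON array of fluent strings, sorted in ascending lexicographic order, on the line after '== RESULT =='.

Compute (G \ add) ∪ pre:
  G ∩ del = {}  (empty — regression defined)
  G \ add = {clear(b), clear(g), handempty} \ {clear(g), handempty, on(g,e)} = {clear(b)}
  ∪ pre   = {clear(b)} ∪ {clear(e), holding(g)}
          = {clear(b), clear(e), holding(g)}

== RESULT ==
["clear(b)", "clear(e)", "holding(g)"]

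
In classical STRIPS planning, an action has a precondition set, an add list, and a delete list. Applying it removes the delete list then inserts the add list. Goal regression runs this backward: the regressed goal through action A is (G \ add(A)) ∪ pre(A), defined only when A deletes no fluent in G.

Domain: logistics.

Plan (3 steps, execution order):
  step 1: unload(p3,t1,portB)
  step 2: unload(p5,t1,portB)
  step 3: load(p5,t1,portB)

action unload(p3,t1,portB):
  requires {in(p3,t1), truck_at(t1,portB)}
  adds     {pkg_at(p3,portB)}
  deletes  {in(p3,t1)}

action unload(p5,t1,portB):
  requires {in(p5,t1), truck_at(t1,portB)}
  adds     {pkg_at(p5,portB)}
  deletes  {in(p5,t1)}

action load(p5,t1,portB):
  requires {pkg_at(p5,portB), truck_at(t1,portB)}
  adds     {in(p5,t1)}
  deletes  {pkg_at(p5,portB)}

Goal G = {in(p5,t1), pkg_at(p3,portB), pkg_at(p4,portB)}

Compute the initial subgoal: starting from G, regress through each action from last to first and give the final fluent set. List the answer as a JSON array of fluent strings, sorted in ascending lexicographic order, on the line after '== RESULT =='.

Regress step by step:
  through step 3 (load(p5,t1,portB)): drop {in(p5,t1)}, keep {pkg_at(p3,portB), pkg_at(p4,portB)}, require {pkg_at(p5,portB), truck_at(t1,portB)}
    → {pkg_at(p3,portB), pkg_at(p4,portB), pkg_at(p5,portB), truck_at(t1,portB)}
  through step 2 (unload(p5,t1,portB)): drop {pkg_at(p5,portB)}, keep {pkg_at(p3,portB), pkg_at(p4,portB), truck_at(t1,portB)}, require {in(p5,t1), truck_at(t1,portB)}
    → {in(p5,t1), pkg_at(p3,portB), pkg_at(p4,portB), truck_at(t1,portB)}
  through step 1 (unload(p3,t1,portB)): drop {pkg_at(p3,portB)}, keep {in(p5,t1), pkg_at(p4,portB), truck_at(t1,portB)}, require {in(p3,t1), truck_at(t1,portB)}
    → {in(p3,t1), in(p5,t1), pkg_at(p4,portB), truck_at(t1,portB)}

== RESULT ==
["in(p3,t1)", "in(p5,t1)", "pkg_at(p4,portB)", "truck_at(t1,portB)"]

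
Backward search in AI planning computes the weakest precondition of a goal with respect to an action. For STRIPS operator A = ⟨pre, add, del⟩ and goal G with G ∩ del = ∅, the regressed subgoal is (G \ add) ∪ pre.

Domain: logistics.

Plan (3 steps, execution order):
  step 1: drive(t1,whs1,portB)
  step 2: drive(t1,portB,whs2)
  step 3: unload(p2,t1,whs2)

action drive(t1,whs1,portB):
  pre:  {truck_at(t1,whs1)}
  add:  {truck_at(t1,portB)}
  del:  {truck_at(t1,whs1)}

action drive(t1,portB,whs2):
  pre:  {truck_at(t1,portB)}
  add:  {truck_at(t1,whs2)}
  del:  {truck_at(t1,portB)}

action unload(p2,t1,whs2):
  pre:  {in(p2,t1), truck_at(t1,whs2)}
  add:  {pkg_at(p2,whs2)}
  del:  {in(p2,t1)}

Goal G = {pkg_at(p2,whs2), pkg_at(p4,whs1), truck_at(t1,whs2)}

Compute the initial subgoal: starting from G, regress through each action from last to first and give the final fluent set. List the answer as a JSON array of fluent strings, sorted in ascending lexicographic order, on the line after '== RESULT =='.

Work backward from the goal:
  through step 3 (unload(p2,t1,whs2)): drop {pkg_at(p2,whs2)}, keep {pkg_at(p4,whs1), truck_at(t1,whs2)}, require {in(p2,t1), truck_at(t1,whs2)}
    → {in(p2,t1), pkg_at(p4,whs1), truck_at(t1,whs2)}
  through step 2 (drive(t1,portB,whs2)): drop {truck_at(t1,whs2)}, keep {in(p2,t1), pkg_at(p4,whs1)}, require {truck_at(t1,portB)}
    → {in(p2,t1), pkg_at(p4,whs1), truck_at(t1,portB)}
  through step 1 (drive(t1,whs1,portB)): drop {truck_at(t1,portB)}, keep {in(p2,t1), pkg_at(p4,whs1)}, require {truck_at(t1,whs1)}
    → {in(p2,t1), pkg_at(p4,whs1), truck_at(t1,whs1)}

== RESULT ==
["in(p2,t1)", "pkg_at(p4,whs1)", "truck_at(t1,whs1)"]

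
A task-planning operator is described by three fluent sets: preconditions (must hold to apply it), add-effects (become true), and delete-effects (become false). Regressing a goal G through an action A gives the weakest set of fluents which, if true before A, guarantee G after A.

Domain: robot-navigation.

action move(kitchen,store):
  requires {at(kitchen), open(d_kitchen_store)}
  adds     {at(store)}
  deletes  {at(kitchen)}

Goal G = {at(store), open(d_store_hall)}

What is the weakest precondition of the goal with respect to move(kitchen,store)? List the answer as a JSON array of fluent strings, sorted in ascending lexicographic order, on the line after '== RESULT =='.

Regress:
  G ∩ del = {}  (empty — regression defined)
  G \ add = {at(store), open(d_store_hall)} \ {at(store)} = {open(d_store_hall)}
  ∪ pre   = {open(d_store_hall)} ∪ {at(kitchen), open(d_kitchen_store)}
          = {at(kitchen), open(d_kitchen_store), open(d_store_hall)}

== RESULT ==
["at(kitchen)", "open(d_kitchen_store)", "open(d_store_hall)"]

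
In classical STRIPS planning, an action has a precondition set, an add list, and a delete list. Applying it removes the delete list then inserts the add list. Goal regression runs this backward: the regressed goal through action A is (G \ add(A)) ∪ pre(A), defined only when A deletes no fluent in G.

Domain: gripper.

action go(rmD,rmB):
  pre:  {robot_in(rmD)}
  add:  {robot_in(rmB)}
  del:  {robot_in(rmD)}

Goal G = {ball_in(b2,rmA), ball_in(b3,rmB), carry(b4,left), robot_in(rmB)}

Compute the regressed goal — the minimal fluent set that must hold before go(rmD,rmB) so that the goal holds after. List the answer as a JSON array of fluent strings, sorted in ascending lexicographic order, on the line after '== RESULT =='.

Compute (G \ add) ∪ pre:
  G ∩ del = {}  (empty — regression defined)
  G \ add = {ball_in(b2,rmA), ball_in(b3,rmB), carry(b4,left), robot_in(rmB)} \ {robot_in(rmB)} = {ball_in(b2,rmA), ball_in(b3,rmB), carry(b4,left)}
  ∪ pre   = {ball_in(b2,rmA), ball_in(b3,rmB), carry(b4,left)} ∪ {robot_in(rmD)}
          = {ball_in(b2,rmA), ball_in(b3,rmB), carry(b4,left), robot_in(rmD)}

== RESULT ==
["ball_in(b2,rmA)", "ball_in(b3,rmB)", "carry(b4,left)", "robot_in(rmD)"]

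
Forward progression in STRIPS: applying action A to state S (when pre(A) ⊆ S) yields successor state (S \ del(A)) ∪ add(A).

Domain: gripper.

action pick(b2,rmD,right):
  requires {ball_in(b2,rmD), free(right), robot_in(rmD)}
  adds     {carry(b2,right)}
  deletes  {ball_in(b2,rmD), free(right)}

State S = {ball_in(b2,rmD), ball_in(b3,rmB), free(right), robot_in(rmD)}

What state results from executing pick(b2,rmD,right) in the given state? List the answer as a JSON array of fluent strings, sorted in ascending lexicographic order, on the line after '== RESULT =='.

Progress:
  pre ⊆ S: {ball_in(b2,rmD), free(right), robot_in(rmD)} ⊆ S  — applicable
  S \ del = {ball_in(b3,rmB), robot_in(rmD)}
  ∪ add   = {ball_in(b3,rmB), carry(b2,right), robot_in(rmD)}

== RESULT ==
["ball_in(b3,rmB)", "carry(b2,right)", "robot_in(rmD)"]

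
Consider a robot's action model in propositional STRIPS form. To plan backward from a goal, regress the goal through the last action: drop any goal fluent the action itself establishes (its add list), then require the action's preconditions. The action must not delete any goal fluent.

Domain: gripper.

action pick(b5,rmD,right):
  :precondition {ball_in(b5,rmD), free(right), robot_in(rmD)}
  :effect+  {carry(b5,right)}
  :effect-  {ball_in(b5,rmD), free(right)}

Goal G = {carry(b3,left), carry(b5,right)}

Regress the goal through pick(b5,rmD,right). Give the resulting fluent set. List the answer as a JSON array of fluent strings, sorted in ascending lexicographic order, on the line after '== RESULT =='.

Compute (G \ add) ∪ pre:
  G ∩ del = {}  (empty — regression defined)
  G \ add = {carry(b3,left), carry(b5,right)} \ {carry(b5,right)} = {carry(b3,left)}
  ∪ pre   = {carry(b3,left)} ∪ {ball_in(b5,rmD), free(right), robot_in(rmD)}
          = {ball_in(b5,rmD), carry(b3,left), free(right), robot_in(rmD)}

== RESULT ==
["ball_in(b5,rmD)", "carry(b3,left)", "free(right)", "robot_in(rmD)"]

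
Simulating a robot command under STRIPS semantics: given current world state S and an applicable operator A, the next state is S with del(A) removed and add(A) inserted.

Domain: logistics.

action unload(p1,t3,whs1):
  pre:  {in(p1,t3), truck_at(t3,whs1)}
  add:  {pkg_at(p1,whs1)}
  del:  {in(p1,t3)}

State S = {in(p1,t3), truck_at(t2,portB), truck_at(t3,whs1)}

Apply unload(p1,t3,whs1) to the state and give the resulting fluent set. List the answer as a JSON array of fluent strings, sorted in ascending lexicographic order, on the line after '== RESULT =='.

Compute (S \ del) ∪ add:
  pre ⊆ S: {in(p1,t3), truck_at(t3,whs1)} ⊆ S  — applicable
  S \ del = {truck_at(t2,portB), truck_at(t3,whs1)}
  ∪ add   = {pkg_at(p1,whs1), truck_at(t2,portB), truck_at(t3,whs1)}

== RESULT ==
["pkg_at(p1,whs1)", "truck_at(t2,portB)", "truck_at(t3,whs1)"]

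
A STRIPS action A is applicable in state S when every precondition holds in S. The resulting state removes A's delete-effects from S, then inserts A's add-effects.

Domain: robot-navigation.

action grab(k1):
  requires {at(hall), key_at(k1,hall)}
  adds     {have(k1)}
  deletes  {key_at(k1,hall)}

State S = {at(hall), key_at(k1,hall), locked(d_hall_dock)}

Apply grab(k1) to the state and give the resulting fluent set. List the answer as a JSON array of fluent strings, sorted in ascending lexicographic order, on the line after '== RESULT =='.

Compute (S \ del) ∪ add:
  pre ⊆ S: {at(hall), key_at(k1,hall)} ⊆ S  — applicable
  S \ del = {at(hall), locked(d_hall_dock)}
  ∪ add   = {at(hall), have(k1), locked(d_hall_dock)}

== RESULT ==
["at(hall)", "have(k1)", "locked(d_hall_dock)"]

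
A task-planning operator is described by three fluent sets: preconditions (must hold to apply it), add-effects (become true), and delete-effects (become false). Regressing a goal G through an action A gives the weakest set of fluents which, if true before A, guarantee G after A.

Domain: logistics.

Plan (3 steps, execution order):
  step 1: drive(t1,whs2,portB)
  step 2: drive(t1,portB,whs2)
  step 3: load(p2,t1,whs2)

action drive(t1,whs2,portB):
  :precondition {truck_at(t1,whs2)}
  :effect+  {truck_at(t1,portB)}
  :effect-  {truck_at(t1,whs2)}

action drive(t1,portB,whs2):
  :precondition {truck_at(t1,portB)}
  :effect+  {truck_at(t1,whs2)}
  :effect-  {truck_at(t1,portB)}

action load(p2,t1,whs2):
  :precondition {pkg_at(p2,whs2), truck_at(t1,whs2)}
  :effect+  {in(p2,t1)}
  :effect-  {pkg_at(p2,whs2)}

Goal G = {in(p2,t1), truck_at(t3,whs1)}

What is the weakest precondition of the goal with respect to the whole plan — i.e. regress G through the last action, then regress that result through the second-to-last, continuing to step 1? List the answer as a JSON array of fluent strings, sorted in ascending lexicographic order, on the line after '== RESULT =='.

Work backward from the goal:
  through step 3 (load(p2,t1,whs2)): drop {in(p2,t1)}, keep {truck_at(t3,whs1)}, require {pkg_at(p2,whs2), truck_at(t1,whs2)}
    → {pkg_at(p2,whs2), truck_at(t1,whs2), truck_at(t3,whs1)}
  through step 2 (drive(t1,portB,whs2)): drop {truck_at(t1,whs2)}, keep {pkg_at(p2,whs2), truck_at(t3,whs1)}, require {truck_at(t1,portB)}
    → {pkg_at(p2,whs2), truck_at(t1,portB), truck_at(t3,whs1)}
  through step 1 (drive(t1,whs2,portB)): drop {truck_at(t1,portB)}, keep {pkg_at(p2,whs2), truck_at(t3,whs1)}, require {truck_at(t1,whs2)}
    → {pkg_at(p2,whs2), truck_at(t1,whs2), truck_at(t3,whs1)}

== RESULT ==
["pkg_at(p2,whs2)", "truck_at(t1,whs2)", "truck_at(t3,whs1)"]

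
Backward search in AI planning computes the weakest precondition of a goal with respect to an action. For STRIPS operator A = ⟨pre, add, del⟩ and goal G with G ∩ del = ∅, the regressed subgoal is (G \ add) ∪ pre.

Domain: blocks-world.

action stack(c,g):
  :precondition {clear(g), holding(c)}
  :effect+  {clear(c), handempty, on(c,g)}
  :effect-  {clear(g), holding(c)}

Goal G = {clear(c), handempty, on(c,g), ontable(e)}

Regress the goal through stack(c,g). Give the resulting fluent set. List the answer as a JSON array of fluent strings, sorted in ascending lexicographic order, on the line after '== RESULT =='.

Compute (G \ add) ∪ pre:
  G ∩ del = {}  (empty — regression defined)
  G \ add = {clear(c), handempty, on(c,g), ontable(e)} \ {clear(c), handempty, on(c,g)} = {ontable(e)}
  ∪ pre   = {ontable(e)} ∪ {clear(g), holding(c)}
          = {clear(g), holding(c), ontable(e)}

== RESULT ==
["clear(g)", "holding(c)", "ontable(e)"]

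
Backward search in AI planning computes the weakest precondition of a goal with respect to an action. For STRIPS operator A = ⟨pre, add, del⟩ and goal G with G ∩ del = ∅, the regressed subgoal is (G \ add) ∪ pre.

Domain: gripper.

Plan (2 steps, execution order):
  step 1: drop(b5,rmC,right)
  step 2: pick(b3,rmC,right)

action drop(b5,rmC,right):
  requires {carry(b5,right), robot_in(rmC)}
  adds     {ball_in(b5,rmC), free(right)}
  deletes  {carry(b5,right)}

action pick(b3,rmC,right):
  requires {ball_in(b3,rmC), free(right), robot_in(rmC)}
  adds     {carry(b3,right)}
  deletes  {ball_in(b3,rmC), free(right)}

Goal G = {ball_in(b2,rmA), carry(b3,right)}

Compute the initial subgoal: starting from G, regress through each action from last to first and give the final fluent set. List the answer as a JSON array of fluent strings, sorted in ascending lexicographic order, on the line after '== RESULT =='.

Regress step by step:
  through step 2 (pick(b3,rmC,right)): drop {carry(b3,right)}, keep {ball_in(b2,rmA)}, require {ball_in(b3,rmC), free(right), robot_in(rmC)}
    → {ball_in(b2,rmA), ball_in(b3,rmC), free(right), robot_in(rmC)}
  through step 1 (drop(b5,rmC,right)): drop {free(right)}, keep {ball_in(b2,rmA), ball_in(b3,rmC), robot_in(rmC)}, require {carry(b5,right), robot_in(rmC)}
    → {ball_in(b2,rmA), ball_in(b3,rmC), carry(b5,right), robot_in(rmC)}

== RESULT ==
["ball_in(b2,rmA)", "ball_in(b3,rmC)", "carry(b5,right)", "robot_in(rmC)"]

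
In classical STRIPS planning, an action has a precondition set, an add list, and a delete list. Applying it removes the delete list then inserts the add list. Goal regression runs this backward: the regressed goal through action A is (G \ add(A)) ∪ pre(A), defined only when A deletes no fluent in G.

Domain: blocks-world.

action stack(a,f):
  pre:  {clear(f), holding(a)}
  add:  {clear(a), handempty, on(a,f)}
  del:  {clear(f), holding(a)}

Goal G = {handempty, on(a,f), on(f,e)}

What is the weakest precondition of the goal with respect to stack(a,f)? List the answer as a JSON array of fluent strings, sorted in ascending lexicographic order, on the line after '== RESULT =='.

Regress:
  G ∩ del = {}  (empty — regression defined)
  G \ add = {handempty, on(a,f), on(f,e)} \ {clear(a), handempty, on(a,f)} = {on(f,e)}
  ∪ pre   = {on(f,e)} ∪ {clear(f), holding(a)}
          = {clear(f), holding(a), on(f,e)}

== RESULT ==
["clear(f)", "holding(a)", "on(f,e)"]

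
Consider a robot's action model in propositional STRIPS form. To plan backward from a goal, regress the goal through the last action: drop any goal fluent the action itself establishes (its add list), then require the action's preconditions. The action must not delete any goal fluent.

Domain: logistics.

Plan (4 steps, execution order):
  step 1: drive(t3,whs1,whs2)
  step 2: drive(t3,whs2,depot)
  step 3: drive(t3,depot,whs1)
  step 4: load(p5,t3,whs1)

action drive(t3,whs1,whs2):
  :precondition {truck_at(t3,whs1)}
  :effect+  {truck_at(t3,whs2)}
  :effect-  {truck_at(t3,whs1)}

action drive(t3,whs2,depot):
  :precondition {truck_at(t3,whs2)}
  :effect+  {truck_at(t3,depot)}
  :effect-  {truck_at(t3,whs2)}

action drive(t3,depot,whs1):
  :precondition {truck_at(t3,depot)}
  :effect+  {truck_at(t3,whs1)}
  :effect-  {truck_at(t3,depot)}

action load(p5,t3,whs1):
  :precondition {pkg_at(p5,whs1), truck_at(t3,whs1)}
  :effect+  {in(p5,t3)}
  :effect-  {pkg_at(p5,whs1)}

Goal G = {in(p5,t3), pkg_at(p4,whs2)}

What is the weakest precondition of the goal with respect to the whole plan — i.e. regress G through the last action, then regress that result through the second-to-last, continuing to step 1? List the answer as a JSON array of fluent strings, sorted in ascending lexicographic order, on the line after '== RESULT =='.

Work backward from the goal:
  through step 4 (load(p5,t3,whs1)): drop {in(p5,t3)}, keep {pkg_at(p4,whs2)}, require {pkg_at(p5,whs1), truck_at(t3,whs1)}
    → {pkg_at(p4,whs2), pkg_at(p5,whs1), truck_at(t3,whs1)}
  through step 3 (drive(t3,depot,whs1)): drop {truck_at(t3,whs1)}, keep {pkg_at(p4,whs2), pkg_at(p5,whs1)}, require {truck_at(t3,depot)}
    → {pkg_at(p4,whs2), pkg_at(p5,whs1), truck_at(t3,depot)}
  through step 2 (drive(t3,whs2,depot)): drop {truck_at(t3,depot)}, keep {pkg_at(p4,whs2), pkg_at(p5,whs1)}, require {truck_at(t3,whs2)}
    → {pkg_at(p4,whs2), pkg_at(p5,whs1), truck_at(t3,whs2)}
  through step 1 (drive(t3,whs1,whs2)): drop {truck_at(t3,whs2)}, keep {pkg_at(p4,whs2), pkg_at(p5,whs1)}, require {truck_at(t3,whs1)}
    → {pkg_at(p4,whs2), pkg_at(p5,whs1), truck_at(t3,whs1)}

== RESULT ==
["pkg_at(p4,whs2)", "pkg_at(p5,whs1)", "truck_at(t3,whs1)"]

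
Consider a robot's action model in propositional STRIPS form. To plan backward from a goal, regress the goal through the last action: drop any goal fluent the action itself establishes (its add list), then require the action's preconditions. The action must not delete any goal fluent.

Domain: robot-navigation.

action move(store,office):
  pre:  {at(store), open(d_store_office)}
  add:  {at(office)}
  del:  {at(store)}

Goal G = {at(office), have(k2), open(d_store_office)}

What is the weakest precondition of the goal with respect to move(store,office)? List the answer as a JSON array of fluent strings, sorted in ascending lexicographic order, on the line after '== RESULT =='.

Regress:
  G ∩ del = {}  (empty — regression defined)
  G \ add = {at(office), have(k2), open(d_store_office)} \ {at(office)} = {have(k2), open(d_store_office)}
  ∪ pre   = {have(k2), open(d_store_office)} ∪ {at(store), open(d_store_office)}
          = {at(store), have(k2), open(d_store_office)}

== RESULT ==
["at(store)", "have(k2)", "open(d_store_office)"]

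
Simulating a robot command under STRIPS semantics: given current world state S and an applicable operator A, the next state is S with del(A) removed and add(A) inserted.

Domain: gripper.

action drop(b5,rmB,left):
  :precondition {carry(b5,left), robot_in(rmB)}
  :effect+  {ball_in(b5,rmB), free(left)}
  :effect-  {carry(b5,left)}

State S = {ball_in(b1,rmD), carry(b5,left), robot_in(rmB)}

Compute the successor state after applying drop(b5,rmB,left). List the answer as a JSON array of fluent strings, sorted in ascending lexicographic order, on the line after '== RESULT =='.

Progress:
  pre ⊆ S: {carry(b5,left), robot_in(rmB)} ⊆ S  — applicable
  S \ del = {ball_in(b1,rmD), robot_in(rmB)}
  ∪ add   = {ball_in(b1,rmD), ball_in(b5,rmB), free(left), robot_in(rmB)}

== RESULT ==
["ball_in(b1,rmD)", "ball_in(b5,rmB)", "free(left)", "robot_in(rmB)"]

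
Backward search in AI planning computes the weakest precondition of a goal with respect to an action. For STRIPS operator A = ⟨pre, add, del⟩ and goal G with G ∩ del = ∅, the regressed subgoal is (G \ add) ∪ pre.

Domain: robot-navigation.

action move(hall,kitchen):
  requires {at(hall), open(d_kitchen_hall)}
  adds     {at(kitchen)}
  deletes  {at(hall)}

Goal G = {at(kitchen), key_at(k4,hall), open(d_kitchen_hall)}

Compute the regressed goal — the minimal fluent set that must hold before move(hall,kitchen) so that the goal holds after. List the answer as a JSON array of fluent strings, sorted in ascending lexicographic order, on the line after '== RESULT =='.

Regress:
  G ∩ del = {}  (empty — regression defined)
  G \ add = {at(kitchen), key_at(k4,hall), open(d_kitchen_hall)} \ {at(kitchen)} = {key_at(k4,hall), open(d_kitchen_hall)}
  ∪ pre   = {key_at(k4,hall), open(d_kitchen_hall)} ∪ {at(hall), open(d_kitchen_hall)}
          = {at(hall), key_at(k4,hall), open(d_kitchen_hall)}

== RESULT ==
["at(hall)", "key_at(k4,hall)", "open(d_kitchen_hall)"]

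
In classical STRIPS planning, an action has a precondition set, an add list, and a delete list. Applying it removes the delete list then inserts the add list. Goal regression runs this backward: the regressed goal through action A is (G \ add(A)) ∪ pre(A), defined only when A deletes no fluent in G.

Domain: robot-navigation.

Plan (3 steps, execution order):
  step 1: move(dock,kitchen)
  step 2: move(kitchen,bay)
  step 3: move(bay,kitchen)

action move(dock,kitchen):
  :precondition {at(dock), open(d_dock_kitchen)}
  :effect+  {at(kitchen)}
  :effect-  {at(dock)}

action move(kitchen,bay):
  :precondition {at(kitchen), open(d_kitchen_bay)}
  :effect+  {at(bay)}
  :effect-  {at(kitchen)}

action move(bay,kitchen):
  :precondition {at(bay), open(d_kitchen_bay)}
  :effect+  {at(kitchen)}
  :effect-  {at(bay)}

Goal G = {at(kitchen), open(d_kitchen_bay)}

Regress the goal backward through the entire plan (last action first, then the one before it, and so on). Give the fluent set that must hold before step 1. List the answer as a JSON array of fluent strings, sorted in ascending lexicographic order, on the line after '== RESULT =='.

Work backward from the goal:
  through step 3 (move(bay,kitchen)): drop {at(kitchen)}, keep {open(d_kitchen_bay)}, require {at(bay), open(d_kitchen_bay)}
    → {at(bay), open(d_kitchen_bay)}
  through step 2 (move(kitchen,bay)): drop {at(bay)}, keep {open(d_kitchen_bay)}, require {at(kitchen), open(d_kitchen_bay)}
    → {at(kitchen), open(d_kitchen_bay)}
  through step 1 (move(dock,kitchen)): drop {at(kitchen)}, keep {open(d_kitchen_bay)}, require {at(dock), open(d_dock_kitchen)}
    → {at(dock), open(d_dock_kitchen), open(d_kitchen_bay)}

== RESULT ==
["at(dock)", "open(d_dock_kitchen)", "open(d_kitchen_bay)"]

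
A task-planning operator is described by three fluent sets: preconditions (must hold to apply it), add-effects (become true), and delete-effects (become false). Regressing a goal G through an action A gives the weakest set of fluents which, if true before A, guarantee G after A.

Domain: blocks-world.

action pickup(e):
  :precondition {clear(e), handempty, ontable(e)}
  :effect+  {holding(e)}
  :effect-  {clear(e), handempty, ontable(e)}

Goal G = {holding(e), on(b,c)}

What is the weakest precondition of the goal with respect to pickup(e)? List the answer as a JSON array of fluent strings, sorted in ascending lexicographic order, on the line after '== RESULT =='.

Regress:
  G ∩ del = {}  (empty — regression defined)
  G \ add = {holding(e), on(b,c)} \ {holding(e)} = {on(b,c)}
  ∪ pre   = {on(b,c)} ∪ {clear(e), handempty, ontable(e)}
          = {clear(e), handempty, on(b,c), ontable(e)}

== RESULT ==
["clear(e)", "handempty", "on(b,c)", "ontable(e)"]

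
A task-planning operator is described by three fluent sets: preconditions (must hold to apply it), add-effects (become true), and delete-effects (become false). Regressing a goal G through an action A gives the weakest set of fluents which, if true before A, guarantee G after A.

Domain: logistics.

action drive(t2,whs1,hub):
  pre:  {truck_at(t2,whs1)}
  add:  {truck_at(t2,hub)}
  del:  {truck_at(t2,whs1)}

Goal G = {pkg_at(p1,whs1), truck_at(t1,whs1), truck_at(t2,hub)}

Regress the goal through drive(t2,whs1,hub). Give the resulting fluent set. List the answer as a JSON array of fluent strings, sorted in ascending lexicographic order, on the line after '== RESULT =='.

Compute (G \ add) ∪ pre:
  G ∩ del = {}  (empty — regression defined)
  G \ add = {pkg_at(p1,whs1), truck_at(t1,whs1), truck_at(t2,hub)} \ {truck_at(t2,hub)} = {pkg_at(p1,whs1), truck_at(t1,whs1)}
  ∪ pre   = {pkg_at(p1,whs1), truck_at(t1,whs1)} ∪ {truck_at(t2,whs1)}
          = {pkg_at(p1,whs1), truck_at(t1,whs1), truck_at(t2,whs1)}

== RESULT ==
["pkg_at(p1,whs1)", "truck_at(t1,whs1)", "truck_at(t2,whs1)"]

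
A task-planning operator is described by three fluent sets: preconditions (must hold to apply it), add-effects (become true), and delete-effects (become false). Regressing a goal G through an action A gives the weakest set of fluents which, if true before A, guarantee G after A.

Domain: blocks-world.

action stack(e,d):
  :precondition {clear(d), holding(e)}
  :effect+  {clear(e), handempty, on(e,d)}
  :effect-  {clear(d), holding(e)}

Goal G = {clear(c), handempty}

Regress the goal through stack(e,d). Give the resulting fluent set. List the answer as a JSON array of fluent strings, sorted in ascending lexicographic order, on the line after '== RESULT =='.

Regress:
  G ∩ del = {}  (empty — regression defined)
  G \ add = {clear(c), handempty} \ {clear(e), handempty, on(e,d)} = {clear(c)}
  ∪ pre   = {clear(c)} ∪ {clear(d), holding(e)}
          = {clear(c), clear(d), holding(e)}

== RESULT ==
["clear(c)", "clear(d)", "holding(e)"]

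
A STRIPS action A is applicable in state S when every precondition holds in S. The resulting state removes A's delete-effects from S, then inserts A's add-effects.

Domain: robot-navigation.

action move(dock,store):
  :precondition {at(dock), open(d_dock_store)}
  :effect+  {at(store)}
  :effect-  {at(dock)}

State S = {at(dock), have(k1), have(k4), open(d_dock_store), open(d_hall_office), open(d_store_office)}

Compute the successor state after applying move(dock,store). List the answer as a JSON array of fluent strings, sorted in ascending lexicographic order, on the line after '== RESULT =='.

Progress:
  pre ⊆ S: {at(dock), open(d_dock_store)} ⊆ S  — applicable
  S \ del = {have(k1), have(k4), open(d_dock_store), open(d_hall_office), open(d_store_office)}
  ∪ add   = {at(store), have(k1), have(k4), open(d_dock_store), open(d_hall_office), open(d_store_office)}

== RESULT ==
["at(store)", "have(k1)", "have(k4)", "open(d_dock_store)", "open(d_hall_office)", "open(d_store_office)"]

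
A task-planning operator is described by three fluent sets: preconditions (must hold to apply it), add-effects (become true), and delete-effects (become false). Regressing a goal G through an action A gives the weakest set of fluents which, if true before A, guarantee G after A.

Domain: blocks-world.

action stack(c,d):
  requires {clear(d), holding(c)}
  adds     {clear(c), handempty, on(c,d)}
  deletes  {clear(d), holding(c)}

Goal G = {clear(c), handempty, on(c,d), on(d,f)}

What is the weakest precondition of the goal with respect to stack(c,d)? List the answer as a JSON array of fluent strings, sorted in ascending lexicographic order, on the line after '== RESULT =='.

Compute (G \ add) ∪ pre:
  G ∩ del = {}  (empty — regression defined)
  G \ add = {clear(c), handempty, on(c,d), on(d,f)} \ {clear(c), handempty, on(c,d)} = {on(d,f)}
  ∪ pre   = {on(d,f)} ∪ {clear(d), holding(c)}
          = {clear(d), holding(c), on(d,f)}

== RESULT ==
["clear(d)", "holding(c)", "on(d,f)"]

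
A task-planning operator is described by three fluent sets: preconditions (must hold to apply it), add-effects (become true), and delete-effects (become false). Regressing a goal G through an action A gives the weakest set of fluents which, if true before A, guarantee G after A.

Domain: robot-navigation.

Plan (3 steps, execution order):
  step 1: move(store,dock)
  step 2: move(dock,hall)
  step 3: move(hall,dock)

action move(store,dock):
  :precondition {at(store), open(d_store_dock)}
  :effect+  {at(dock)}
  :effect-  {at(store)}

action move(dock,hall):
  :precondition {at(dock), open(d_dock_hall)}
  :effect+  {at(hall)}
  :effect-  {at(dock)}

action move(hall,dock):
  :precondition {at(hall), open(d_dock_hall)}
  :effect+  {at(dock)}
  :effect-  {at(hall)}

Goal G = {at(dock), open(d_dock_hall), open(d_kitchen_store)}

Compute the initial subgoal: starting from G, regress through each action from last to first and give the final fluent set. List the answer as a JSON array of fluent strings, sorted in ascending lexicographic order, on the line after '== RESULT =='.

Regress step by step:
  through step 3 (move(hall,dock)): drop {at(dock)}, keep {open(d_dock_hall), open(d_kitchen_store)}, require {at(hall), open(d_dock_hall)}
    → {at(hall), open(d_dock_hall), open(d_kitchen_store)}
  through step 2 (move(dock,hall)): drop {at(hall)}, keep {open(d_dock_hall), open(d_kitchen_store)}, require {at(dock), open(d_dock_hall)}
    → {at(dock), open(d_dock_hall), open(d_kitchen_store)}
  through step 1 (move(store,dock)): drop {at(dock)}, keep {open(d_dock_hall), open(d_kitchen_store)}, require {at(store), open(d_store_dock)}
    → {at(store), open(d_dock_hall), open(d_kitchen_store), open(d_store_dock)}

== RESULT ==
["at(store)", "open(d_dock_hall)", "open(d_kitchen_store)", "open(d_store_dock)"]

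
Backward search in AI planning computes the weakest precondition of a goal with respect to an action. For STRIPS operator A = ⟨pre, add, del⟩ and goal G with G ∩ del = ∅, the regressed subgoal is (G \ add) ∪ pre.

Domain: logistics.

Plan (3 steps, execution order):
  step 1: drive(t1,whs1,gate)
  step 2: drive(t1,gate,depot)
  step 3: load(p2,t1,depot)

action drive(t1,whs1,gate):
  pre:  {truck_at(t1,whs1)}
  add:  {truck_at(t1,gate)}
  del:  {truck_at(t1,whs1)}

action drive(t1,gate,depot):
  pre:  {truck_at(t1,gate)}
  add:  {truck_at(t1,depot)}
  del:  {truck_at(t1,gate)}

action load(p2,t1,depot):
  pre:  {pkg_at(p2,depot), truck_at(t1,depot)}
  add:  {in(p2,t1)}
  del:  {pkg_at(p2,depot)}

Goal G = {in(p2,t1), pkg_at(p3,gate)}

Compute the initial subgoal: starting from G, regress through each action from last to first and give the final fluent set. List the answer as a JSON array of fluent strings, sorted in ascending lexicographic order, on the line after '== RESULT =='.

Regress step by step:
  through step 3 (load(p2,t1,depot)): drop {in(p2,t1)}, keep {pkg_at(p3,gate)}, require {pkg_at(p2,depot), truck_at(t1,depot)}
    → {pkg_at(p2,depot), pkg_at(p3,gate), truck_at(t1,depot)}
  through step 2 (drive(t1,gate,depot)): drop {truck_at(t1,depot)}, keep {pkg_at(p2,depot), pkg_at(p3,gate)}, require {truck_at(t1,gate)}
    → {pkg_at(p2,depot), pkg_at(p3,gate), truck_at(t1,gate)}
  through step 1 (drive(t1,whs1,gate)): drop {truck_at(t1,gate)}, keep {pkg_at(p2,depot), pkg_at(p3,gate)}, require {truck_at(t1,whs1)}
    → {pkg_at(p2,depot), pkg_at(p3,gate), truck_at(t1,whs1)}

== RESULT ==
["pkg_at(p2,depot)", "pkg_at(p3,gate)", "truck_at(t1,whs1)"]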